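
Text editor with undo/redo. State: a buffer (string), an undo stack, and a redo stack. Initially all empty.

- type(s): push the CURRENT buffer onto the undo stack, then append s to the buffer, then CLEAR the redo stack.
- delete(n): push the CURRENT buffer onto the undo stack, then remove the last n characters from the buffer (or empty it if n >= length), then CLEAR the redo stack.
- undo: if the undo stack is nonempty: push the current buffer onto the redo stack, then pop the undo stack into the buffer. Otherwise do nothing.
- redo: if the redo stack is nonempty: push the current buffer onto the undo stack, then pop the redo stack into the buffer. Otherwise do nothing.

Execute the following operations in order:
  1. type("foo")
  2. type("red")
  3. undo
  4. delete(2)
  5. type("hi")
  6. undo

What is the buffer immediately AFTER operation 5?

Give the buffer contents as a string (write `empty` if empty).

After op 1 (type): buf='foo' undo_depth=1 redo_depth=0
After op 2 (type): buf='foored' undo_depth=2 redo_depth=0
After op 3 (undo): buf='foo' undo_depth=1 redo_depth=1
After op 4 (delete): buf='f' undo_depth=2 redo_depth=0
After op 5 (type): buf='fhi' undo_depth=3 redo_depth=0

Answer: fhi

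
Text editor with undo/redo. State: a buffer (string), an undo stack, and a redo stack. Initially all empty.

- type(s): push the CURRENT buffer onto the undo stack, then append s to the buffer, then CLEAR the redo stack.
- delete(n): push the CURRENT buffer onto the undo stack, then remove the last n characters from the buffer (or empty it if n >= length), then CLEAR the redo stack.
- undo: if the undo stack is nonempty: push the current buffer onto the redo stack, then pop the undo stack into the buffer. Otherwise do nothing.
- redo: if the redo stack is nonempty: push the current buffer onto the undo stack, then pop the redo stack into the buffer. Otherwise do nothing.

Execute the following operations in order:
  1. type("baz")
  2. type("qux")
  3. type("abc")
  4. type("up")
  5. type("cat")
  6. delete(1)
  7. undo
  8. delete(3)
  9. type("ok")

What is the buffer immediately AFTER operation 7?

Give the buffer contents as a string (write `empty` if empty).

Answer: bazquxabcupcat

Derivation:
After op 1 (type): buf='baz' undo_depth=1 redo_depth=0
After op 2 (type): buf='bazqux' undo_depth=2 redo_depth=0
After op 3 (type): buf='bazquxabc' undo_depth=3 redo_depth=0
After op 4 (type): buf='bazquxabcup' undo_depth=4 redo_depth=0
After op 5 (type): buf='bazquxabcupcat' undo_depth=5 redo_depth=0
After op 6 (delete): buf='bazquxabcupca' undo_depth=6 redo_depth=0
After op 7 (undo): buf='bazquxabcupcat' undo_depth=5 redo_depth=1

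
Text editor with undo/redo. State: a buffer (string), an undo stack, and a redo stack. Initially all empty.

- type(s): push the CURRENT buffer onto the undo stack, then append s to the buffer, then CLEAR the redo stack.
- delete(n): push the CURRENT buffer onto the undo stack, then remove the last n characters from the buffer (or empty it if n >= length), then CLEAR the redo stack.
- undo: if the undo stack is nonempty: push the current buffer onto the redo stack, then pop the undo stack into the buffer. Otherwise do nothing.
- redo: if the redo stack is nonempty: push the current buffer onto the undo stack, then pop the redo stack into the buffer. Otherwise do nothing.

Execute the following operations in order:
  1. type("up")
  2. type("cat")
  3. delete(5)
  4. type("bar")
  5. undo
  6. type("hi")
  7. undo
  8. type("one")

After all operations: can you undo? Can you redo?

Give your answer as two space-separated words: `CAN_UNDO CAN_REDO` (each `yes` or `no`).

After op 1 (type): buf='up' undo_depth=1 redo_depth=0
After op 2 (type): buf='upcat' undo_depth=2 redo_depth=0
After op 3 (delete): buf='(empty)' undo_depth=3 redo_depth=0
After op 4 (type): buf='bar' undo_depth=4 redo_depth=0
After op 5 (undo): buf='(empty)' undo_depth=3 redo_depth=1
After op 6 (type): buf='hi' undo_depth=4 redo_depth=0
After op 7 (undo): buf='(empty)' undo_depth=3 redo_depth=1
After op 8 (type): buf='one' undo_depth=4 redo_depth=0

Answer: yes no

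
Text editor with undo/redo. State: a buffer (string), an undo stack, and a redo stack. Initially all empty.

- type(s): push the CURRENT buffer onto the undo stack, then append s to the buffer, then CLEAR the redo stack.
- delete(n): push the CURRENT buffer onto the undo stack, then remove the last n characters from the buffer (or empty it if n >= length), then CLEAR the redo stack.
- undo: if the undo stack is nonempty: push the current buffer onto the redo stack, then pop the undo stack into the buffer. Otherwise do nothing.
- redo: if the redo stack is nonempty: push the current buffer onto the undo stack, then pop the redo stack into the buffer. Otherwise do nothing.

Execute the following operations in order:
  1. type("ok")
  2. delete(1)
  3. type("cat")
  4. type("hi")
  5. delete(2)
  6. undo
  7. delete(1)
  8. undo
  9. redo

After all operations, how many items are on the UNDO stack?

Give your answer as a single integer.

After op 1 (type): buf='ok' undo_depth=1 redo_depth=0
After op 2 (delete): buf='o' undo_depth=2 redo_depth=0
After op 3 (type): buf='ocat' undo_depth=3 redo_depth=0
After op 4 (type): buf='ocathi' undo_depth=4 redo_depth=0
After op 5 (delete): buf='ocat' undo_depth=5 redo_depth=0
After op 6 (undo): buf='ocathi' undo_depth=4 redo_depth=1
After op 7 (delete): buf='ocath' undo_depth=5 redo_depth=0
After op 8 (undo): buf='ocathi' undo_depth=4 redo_depth=1
After op 9 (redo): buf='ocath' undo_depth=5 redo_depth=0

Answer: 5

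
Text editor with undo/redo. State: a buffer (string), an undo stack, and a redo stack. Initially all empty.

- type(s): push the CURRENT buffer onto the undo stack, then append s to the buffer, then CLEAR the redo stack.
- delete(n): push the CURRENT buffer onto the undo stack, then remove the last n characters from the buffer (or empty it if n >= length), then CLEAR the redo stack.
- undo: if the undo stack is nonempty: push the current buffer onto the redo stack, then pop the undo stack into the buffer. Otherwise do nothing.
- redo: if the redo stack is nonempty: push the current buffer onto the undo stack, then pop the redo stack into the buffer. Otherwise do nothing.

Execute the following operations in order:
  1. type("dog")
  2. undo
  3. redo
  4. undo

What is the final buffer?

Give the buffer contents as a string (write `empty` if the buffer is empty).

After op 1 (type): buf='dog' undo_depth=1 redo_depth=0
After op 2 (undo): buf='(empty)' undo_depth=0 redo_depth=1
After op 3 (redo): buf='dog' undo_depth=1 redo_depth=0
After op 4 (undo): buf='(empty)' undo_depth=0 redo_depth=1

Answer: empty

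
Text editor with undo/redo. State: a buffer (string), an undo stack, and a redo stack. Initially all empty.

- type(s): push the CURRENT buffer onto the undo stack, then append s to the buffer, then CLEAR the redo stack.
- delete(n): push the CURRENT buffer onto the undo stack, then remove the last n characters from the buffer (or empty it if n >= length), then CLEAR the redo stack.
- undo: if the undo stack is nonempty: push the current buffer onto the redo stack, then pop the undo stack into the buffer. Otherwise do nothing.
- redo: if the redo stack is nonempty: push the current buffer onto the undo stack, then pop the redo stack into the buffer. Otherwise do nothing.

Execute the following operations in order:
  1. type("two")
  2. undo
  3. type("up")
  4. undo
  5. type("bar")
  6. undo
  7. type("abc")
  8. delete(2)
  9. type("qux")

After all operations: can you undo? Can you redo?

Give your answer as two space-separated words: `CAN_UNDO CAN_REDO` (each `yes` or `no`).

Answer: yes no

Derivation:
After op 1 (type): buf='two' undo_depth=1 redo_depth=0
After op 2 (undo): buf='(empty)' undo_depth=0 redo_depth=1
After op 3 (type): buf='up' undo_depth=1 redo_depth=0
After op 4 (undo): buf='(empty)' undo_depth=0 redo_depth=1
After op 5 (type): buf='bar' undo_depth=1 redo_depth=0
After op 6 (undo): buf='(empty)' undo_depth=0 redo_depth=1
After op 7 (type): buf='abc' undo_depth=1 redo_depth=0
After op 8 (delete): buf='a' undo_depth=2 redo_depth=0
After op 9 (type): buf='aqux' undo_depth=3 redo_depth=0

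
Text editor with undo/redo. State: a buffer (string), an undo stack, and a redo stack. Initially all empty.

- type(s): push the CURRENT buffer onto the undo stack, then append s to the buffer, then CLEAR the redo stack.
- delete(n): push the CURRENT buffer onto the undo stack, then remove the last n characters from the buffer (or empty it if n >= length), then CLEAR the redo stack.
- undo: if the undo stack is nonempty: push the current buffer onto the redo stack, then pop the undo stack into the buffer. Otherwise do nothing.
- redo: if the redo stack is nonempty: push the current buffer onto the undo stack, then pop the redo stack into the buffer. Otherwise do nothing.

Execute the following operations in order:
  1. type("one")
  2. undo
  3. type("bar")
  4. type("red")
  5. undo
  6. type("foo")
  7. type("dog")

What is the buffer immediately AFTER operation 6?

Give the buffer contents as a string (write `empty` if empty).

Answer: barfoo

Derivation:
After op 1 (type): buf='one' undo_depth=1 redo_depth=0
After op 2 (undo): buf='(empty)' undo_depth=0 redo_depth=1
After op 3 (type): buf='bar' undo_depth=1 redo_depth=0
After op 4 (type): buf='barred' undo_depth=2 redo_depth=0
After op 5 (undo): buf='bar' undo_depth=1 redo_depth=1
After op 6 (type): buf='barfoo' undo_depth=2 redo_depth=0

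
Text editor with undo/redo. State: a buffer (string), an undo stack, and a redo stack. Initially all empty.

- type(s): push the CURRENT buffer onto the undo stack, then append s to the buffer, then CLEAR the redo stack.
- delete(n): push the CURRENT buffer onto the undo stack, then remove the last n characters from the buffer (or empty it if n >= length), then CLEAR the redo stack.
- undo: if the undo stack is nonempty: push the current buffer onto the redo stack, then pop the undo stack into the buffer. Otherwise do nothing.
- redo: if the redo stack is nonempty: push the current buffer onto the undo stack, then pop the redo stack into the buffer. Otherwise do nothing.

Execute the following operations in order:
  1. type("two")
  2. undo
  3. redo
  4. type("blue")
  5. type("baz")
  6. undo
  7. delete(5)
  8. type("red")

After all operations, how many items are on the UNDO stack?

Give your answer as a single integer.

After op 1 (type): buf='two' undo_depth=1 redo_depth=0
After op 2 (undo): buf='(empty)' undo_depth=0 redo_depth=1
After op 3 (redo): buf='two' undo_depth=1 redo_depth=0
After op 4 (type): buf='twoblue' undo_depth=2 redo_depth=0
After op 5 (type): buf='twobluebaz' undo_depth=3 redo_depth=0
After op 6 (undo): buf='twoblue' undo_depth=2 redo_depth=1
After op 7 (delete): buf='tw' undo_depth=3 redo_depth=0
After op 8 (type): buf='twred' undo_depth=4 redo_depth=0

Answer: 4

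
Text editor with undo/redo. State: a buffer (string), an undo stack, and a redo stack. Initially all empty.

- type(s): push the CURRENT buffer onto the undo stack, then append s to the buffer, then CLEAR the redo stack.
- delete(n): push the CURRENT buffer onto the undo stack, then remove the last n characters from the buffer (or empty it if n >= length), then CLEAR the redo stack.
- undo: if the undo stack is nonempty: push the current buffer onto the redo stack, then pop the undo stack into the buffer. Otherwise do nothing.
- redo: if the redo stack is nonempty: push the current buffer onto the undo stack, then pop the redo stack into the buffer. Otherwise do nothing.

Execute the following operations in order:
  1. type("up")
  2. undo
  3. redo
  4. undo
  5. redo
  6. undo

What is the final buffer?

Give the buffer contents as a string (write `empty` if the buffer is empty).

Answer: empty

Derivation:
After op 1 (type): buf='up' undo_depth=1 redo_depth=0
After op 2 (undo): buf='(empty)' undo_depth=0 redo_depth=1
After op 3 (redo): buf='up' undo_depth=1 redo_depth=0
After op 4 (undo): buf='(empty)' undo_depth=0 redo_depth=1
After op 5 (redo): buf='up' undo_depth=1 redo_depth=0
After op 6 (undo): buf='(empty)' undo_depth=0 redo_depth=1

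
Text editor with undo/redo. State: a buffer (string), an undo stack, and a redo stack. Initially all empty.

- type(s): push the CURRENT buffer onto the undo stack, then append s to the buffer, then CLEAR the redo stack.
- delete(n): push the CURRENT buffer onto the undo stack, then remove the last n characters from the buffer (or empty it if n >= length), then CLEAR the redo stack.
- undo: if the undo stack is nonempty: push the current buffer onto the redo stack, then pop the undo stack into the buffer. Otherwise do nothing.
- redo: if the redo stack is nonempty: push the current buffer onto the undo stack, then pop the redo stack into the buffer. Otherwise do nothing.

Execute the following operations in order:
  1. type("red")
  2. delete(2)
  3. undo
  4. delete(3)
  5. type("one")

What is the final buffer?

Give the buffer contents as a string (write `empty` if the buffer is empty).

Answer: one

Derivation:
After op 1 (type): buf='red' undo_depth=1 redo_depth=0
After op 2 (delete): buf='r' undo_depth=2 redo_depth=0
After op 3 (undo): buf='red' undo_depth=1 redo_depth=1
After op 4 (delete): buf='(empty)' undo_depth=2 redo_depth=0
After op 5 (type): buf='one' undo_depth=3 redo_depth=0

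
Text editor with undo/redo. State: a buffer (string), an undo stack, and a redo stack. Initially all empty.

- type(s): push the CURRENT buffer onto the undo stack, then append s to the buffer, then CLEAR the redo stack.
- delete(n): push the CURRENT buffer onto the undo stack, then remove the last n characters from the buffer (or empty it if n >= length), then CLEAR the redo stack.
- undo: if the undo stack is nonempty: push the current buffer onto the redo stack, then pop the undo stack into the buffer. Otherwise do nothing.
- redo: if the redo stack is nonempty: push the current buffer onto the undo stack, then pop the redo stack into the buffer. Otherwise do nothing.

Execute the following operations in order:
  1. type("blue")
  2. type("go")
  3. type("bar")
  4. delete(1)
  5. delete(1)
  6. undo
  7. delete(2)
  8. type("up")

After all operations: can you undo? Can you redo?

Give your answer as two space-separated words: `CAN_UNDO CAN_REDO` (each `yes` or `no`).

After op 1 (type): buf='blue' undo_depth=1 redo_depth=0
After op 2 (type): buf='bluego' undo_depth=2 redo_depth=0
After op 3 (type): buf='bluegobar' undo_depth=3 redo_depth=0
After op 4 (delete): buf='bluegoba' undo_depth=4 redo_depth=0
After op 5 (delete): buf='bluegob' undo_depth=5 redo_depth=0
After op 6 (undo): buf='bluegoba' undo_depth=4 redo_depth=1
After op 7 (delete): buf='bluego' undo_depth=5 redo_depth=0
After op 8 (type): buf='bluegoup' undo_depth=6 redo_depth=0

Answer: yes no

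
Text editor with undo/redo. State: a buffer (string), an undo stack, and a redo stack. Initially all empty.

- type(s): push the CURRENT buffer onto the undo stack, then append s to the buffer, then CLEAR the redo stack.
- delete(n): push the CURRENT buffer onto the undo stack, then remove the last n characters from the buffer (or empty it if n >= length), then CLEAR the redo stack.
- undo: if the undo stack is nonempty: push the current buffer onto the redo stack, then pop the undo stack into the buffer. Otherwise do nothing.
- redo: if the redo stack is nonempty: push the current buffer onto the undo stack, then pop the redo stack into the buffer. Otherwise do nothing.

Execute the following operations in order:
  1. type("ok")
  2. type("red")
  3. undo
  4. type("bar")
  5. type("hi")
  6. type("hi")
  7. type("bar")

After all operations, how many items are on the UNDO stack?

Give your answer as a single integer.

Answer: 5

Derivation:
After op 1 (type): buf='ok' undo_depth=1 redo_depth=0
After op 2 (type): buf='okred' undo_depth=2 redo_depth=0
After op 3 (undo): buf='ok' undo_depth=1 redo_depth=1
After op 4 (type): buf='okbar' undo_depth=2 redo_depth=0
After op 5 (type): buf='okbarhi' undo_depth=3 redo_depth=0
After op 6 (type): buf='okbarhihi' undo_depth=4 redo_depth=0
After op 7 (type): buf='okbarhihibar' undo_depth=5 redo_depth=0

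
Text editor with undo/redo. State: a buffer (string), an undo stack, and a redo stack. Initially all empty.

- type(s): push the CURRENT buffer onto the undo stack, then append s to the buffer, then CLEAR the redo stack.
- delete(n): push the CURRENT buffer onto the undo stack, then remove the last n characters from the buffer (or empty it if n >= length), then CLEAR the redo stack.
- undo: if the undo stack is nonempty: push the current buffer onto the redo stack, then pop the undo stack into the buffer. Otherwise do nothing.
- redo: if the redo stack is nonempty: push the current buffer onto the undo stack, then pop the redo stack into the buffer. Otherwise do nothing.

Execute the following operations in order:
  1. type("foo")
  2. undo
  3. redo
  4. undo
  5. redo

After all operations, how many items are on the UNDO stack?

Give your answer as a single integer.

After op 1 (type): buf='foo' undo_depth=1 redo_depth=0
After op 2 (undo): buf='(empty)' undo_depth=0 redo_depth=1
After op 3 (redo): buf='foo' undo_depth=1 redo_depth=0
After op 4 (undo): buf='(empty)' undo_depth=0 redo_depth=1
After op 5 (redo): buf='foo' undo_depth=1 redo_depth=0

Answer: 1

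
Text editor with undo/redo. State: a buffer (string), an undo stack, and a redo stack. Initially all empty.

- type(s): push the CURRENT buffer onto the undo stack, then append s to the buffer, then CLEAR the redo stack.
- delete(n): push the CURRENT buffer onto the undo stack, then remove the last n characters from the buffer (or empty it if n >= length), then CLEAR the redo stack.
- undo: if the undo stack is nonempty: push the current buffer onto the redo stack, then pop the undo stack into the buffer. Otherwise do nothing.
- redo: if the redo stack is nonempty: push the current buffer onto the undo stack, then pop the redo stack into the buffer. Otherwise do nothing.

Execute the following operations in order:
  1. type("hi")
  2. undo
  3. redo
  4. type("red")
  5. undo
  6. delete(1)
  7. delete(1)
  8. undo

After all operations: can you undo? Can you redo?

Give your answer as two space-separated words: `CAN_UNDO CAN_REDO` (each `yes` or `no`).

After op 1 (type): buf='hi' undo_depth=1 redo_depth=0
After op 2 (undo): buf='(empty)' undo_depth=0 redo_depth=1
After op 3 (redo): buf='hi' undo_depth=1 redo_depth=0
After op 4 (type): buf='hired' undo_depth=2 redo_depth=0
After op 5 (undo): buf='hi' undo_depth=1 redo_depth=1
After op 6 (delete): buf='h' undo_depth=2 redo_depth=0
After op 7 (delete): buf='(empty)' undo_depth=3 redo_depth=0
After op 8 (undo): buf='h' undo_depth=2 redo_depth=1

Answer: yes yes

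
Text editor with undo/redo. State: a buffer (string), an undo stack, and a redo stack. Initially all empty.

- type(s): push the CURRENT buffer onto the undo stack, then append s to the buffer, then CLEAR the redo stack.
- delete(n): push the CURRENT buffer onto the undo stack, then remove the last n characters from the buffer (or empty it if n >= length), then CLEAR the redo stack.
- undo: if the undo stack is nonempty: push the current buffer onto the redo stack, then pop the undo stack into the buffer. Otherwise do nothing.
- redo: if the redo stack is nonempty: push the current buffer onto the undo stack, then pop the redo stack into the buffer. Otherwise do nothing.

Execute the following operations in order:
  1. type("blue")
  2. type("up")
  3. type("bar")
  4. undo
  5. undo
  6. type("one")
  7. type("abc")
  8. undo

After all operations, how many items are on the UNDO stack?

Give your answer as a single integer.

Answer: 2

Derivation:
After op 1 (type): buf='blue' undo_depth=1 redo_depth=0
After op 2 (type): buf='blueup' undo_depth=2 redo_depth=0
After op 3 (type): buf='blueupbar' undo_depth=3 redo_depth=0
After op 4 (undo): buf='blueup' undo_depth=2 redo_depth=1
After op 5 (undo): buf='blue' undo_depth=1 redo_depth=2
After op 6 (type): buf='blueone' undo_depth=2 redo_depth=0
After op 7 (type): buf='blueoneabc' undo_depth=3 redo_depth=0
After op 8 (undo): buf='blueone' undo_depth=2 redo_depth=1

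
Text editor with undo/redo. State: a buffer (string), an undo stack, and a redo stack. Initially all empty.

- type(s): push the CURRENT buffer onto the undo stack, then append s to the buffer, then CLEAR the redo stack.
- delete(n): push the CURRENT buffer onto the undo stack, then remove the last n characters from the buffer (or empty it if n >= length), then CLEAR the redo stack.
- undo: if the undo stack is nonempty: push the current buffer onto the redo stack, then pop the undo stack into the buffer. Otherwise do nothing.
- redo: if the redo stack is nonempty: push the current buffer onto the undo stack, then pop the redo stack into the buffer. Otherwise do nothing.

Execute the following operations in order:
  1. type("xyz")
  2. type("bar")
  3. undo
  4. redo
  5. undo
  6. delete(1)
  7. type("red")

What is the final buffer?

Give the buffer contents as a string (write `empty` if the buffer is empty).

After op 1 (type): buf='xyz' undo_depth=1 redo_depth=0
After op 2 (type): buf='xyzbar' undo_depth=2 redo_depth=0
After op 3 (undo): buf='xyz' undo_depth=1 redo_depth=1
After op 4 (redo): buf='xyzbar' undo_depth=2 redo_depth=0
After op 5 (undo): buf='xyz' undo_depth=1 redo_depth=1
After op 6 (delete): buf='xy' undo_depth=2 redo_depth=0
After op 7 (type): buf='xyred' undo_depth=3 redo_depth=0

Answer: xyred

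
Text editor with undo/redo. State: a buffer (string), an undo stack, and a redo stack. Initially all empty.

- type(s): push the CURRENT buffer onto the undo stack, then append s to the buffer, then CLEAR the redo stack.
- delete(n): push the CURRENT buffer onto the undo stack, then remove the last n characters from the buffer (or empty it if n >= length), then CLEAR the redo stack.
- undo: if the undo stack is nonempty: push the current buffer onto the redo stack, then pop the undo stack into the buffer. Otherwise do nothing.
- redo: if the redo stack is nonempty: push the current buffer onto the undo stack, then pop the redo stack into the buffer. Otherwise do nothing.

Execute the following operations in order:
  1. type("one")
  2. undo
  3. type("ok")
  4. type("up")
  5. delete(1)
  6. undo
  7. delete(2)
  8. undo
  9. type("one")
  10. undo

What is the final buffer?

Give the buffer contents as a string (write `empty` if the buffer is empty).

After op 1 (type): buf='one' undo_depth=1 redo_depth=0
After op 2 (undo): buf='(empty)' undo_depth=0 redo_depth=1
After op 3 (type): buf='ok' undo_depth=1 redo_depth=0
After op 4 (type): buf='okup' undo_depth=2 redo_depth=0
After op 5 (delete): buf='oku' undo_depth=3 redo_depth=0
After op 6 (undo): buf='okup' undo_depth=2 redo_depth=1
After op 7 (delete): buf='ok' undo_depth=3 redo_depth=0
After op 8 (undo): buf='okup' undo_depth=2 redo_depth=1
After op 9 (type): buf='okupone' undo_depth=3 redo_depth=0
After op 10 (undo): buf='okup' undo_depth=2 redo_depth=1

Answer: okup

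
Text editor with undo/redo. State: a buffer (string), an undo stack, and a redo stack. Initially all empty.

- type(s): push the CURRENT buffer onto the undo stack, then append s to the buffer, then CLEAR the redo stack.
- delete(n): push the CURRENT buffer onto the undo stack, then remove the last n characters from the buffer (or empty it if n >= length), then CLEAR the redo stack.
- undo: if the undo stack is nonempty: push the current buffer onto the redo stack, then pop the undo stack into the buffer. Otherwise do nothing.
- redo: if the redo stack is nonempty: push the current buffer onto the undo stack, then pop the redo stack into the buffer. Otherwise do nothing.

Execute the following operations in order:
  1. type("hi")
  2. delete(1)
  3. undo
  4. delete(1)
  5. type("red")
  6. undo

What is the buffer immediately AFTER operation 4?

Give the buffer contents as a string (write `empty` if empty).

After op 1 (type): buf='hi' undo_depth=1 redo_depth=0
After op 2 (delete): buf='h' undo_depth=2 redo_depth=0
After op 3 (undo): buf='hi' undo_depth=1 redo_depth=1
After op 4 (delete): buf='h' undo_depth=2 redo_depth=0

Answer: h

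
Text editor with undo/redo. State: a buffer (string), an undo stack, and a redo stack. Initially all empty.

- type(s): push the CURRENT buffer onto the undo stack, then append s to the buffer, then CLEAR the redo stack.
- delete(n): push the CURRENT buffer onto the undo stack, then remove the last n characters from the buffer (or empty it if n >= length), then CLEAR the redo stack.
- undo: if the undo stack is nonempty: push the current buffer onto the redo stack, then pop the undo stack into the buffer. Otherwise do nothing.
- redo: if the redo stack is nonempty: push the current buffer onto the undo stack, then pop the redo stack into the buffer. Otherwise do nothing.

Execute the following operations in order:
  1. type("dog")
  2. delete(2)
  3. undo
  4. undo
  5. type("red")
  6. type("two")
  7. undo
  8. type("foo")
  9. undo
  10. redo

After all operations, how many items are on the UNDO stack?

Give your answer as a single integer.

Answer: 2

Derivation:
After op 1 (type): buf='dog' undo_depth=1 redo_depth=0
After op 2 (delete): buf='d' undo_depth=2 redo_depth=0
After op 3 (undo): buf='dog' undo_depth=1 redo_depth=1
After op 4 (undo): buf='(empty)' undo_depth=0 redo_depth=2
After op 5 (type): buf='red' undo_depth=1 redo_depth=0
After op 6 (type): buf='redtwo' undo_depth=2 redo_depth=0
After op 7 (undo): buf='red' undo_depth=1 redo_depth=1
After op 8 (type): buf='redfoo' undo_depth=2 redo_depth=0
After op 9 (undo): buf='red' undo_depth=1 redo_depth=1
After op 10 (redo): buf='redfoo' undo_depth=2 redo_depth=0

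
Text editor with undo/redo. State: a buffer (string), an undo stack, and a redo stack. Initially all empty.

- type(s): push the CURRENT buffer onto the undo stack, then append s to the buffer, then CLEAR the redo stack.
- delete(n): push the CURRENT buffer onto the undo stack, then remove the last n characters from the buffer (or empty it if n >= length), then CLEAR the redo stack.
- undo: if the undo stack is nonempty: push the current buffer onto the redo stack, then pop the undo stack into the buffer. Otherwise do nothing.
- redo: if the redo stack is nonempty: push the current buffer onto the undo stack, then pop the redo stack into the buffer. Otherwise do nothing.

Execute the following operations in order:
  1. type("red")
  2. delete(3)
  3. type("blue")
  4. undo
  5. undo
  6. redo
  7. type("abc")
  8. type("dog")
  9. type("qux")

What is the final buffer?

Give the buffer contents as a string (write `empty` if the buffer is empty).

Answer: abcdogqux

Derivation:
After op 1 (type): buf='red' undo_depth=1 redo_depth=0
After op 2 (delete): buf='(empty)' undo_depth=2 redo_depth=0
After op 3 (type): buf='blue' undo_depth=3 redo_depth=0
After op 4 (undo): buf='(empty)' undo_depth=2 redo_depth=1
After op 5 (undo): buf='red' undo_depth=1 redo_depth=2
After op 6 (redo): buf='(empty)' undo_depth=2 redo_depth=1
After op 7 (type): buf='abc' undo_depth=3 redo_depth=0
After op 8 (type): buf='abcdog' undo_depth=4 redo_depth=0
After op 9 (type): buf='abcdogqux' undo_depth=5 redo_depth=0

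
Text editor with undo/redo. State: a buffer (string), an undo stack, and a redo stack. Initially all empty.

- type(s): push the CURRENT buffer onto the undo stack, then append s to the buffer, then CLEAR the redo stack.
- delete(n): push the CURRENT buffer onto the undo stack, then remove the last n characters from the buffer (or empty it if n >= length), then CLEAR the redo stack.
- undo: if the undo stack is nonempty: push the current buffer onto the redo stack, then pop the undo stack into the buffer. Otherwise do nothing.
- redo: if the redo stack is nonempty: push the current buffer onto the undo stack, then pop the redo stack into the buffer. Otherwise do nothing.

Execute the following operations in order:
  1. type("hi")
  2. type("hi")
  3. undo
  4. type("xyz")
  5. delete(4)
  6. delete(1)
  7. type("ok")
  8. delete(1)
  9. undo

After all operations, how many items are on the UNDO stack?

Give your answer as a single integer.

Answer: 5

Derivation:
After op 1 (type): buf='hi' undo_depth=1 redo_depth=0
After op 2 (type): buf='hihi' undo_depth=2 redo_depth=0
After op 3 (undo): buf='hi' undo_depth=1 redo_depth=1
After op 4 (type): buf='hixyz' undo_depth=2 redo_depth=0
After op 5 (delete): buf='h' undo_depth=3 redo_depth=0
After op 6 (delete): buf='(empty)' undo_depth=4 redo_depth=0
After op 7 (type): buf='ok' undo_depth=5 redo_depth=0
After op 8 (delete): buf='o' undo_depth=6 redo_depth=0
After op 9 (undo): buf='ok' undo_depth=5 redo_depth=1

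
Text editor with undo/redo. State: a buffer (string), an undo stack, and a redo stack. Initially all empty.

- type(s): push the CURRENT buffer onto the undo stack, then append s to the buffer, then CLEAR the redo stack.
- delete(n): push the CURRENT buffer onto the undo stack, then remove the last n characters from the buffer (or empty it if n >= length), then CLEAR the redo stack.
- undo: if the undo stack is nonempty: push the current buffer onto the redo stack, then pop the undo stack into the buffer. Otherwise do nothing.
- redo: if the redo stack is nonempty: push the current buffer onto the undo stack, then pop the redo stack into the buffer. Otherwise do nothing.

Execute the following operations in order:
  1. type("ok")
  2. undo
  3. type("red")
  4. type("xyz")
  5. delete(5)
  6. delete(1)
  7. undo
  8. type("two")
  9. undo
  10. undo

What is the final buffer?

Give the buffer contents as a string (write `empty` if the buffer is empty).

Answer: redxyz

Derivation:
After op 1 (type): buf='ok' undo_depth=1 redo_depth=0
After op 2 (undo): buf='(empty)' undo_depth=0 redo_depth=1
After op 3 (type): buf='red' undo_depth=1 redo_depth=0
After op 4 (type): buf='redxyz' undo_depth=2 redo_depth=0
After op 5 (delete): buf='r' undo_depth=3 redo_depth=0
After op 6 (delete): buf='(empty)' undo_depth=4 redo_depth=0
After op 7 (undo): buf='r' undo_depth=3 redo_depth=1
After op 8 (type): buf='rtwo' undo_depth=4 redo_depth=0
After op 9 (undo): buf='r' undo_depth=3 redo_depth=1
After op 10 (undo): buf='redxyz' undo_depth=2 redo_depth=2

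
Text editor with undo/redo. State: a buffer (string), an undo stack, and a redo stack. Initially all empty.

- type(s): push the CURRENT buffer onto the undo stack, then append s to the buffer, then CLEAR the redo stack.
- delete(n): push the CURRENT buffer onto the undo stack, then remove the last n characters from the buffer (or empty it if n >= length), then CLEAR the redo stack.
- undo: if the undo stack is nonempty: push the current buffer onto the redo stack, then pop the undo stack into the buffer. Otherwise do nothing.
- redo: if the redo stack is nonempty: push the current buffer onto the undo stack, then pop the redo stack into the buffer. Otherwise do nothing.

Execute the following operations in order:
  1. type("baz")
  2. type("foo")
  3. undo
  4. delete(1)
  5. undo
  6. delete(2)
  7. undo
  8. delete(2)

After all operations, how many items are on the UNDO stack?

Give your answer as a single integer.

Answer: 2

Derivation:
After op 1 (type): buf='baz' undo_depth=1 redo_depth=0
After op 2 (type): buf='bazfoo' undo_depth=2 redo_depth=0
After op 3 (undo): buf='baz' undo_depth=1 redo_depth=1
After op 4 (delete): buf='ba' undo_depth=2 redo_depth=0
After op 5 (undo): buf='baz' undo_depth=1 redo_depth=1
After op 6 (delete): buf='b' undo_depth=2 redo_depth=0
After op 7 (undo): buf='baz' undo_depth=1 redo_depth=1
After op 8 (delete): buf='b' undo_depth=2 redo_depth=0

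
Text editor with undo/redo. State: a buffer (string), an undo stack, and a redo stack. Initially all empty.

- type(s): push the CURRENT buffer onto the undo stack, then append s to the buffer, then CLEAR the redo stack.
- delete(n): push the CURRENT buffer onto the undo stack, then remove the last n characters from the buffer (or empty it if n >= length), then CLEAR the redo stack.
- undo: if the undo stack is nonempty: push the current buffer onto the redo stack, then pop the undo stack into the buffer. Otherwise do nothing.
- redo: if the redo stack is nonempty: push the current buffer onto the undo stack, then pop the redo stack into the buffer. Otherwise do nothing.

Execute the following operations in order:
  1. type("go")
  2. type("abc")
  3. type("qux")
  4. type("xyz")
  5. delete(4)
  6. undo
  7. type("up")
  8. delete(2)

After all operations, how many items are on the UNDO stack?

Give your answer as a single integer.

After op 1 (type): buf='go' undo_depth=1 redo_depth=0
After op 2 (type): buf='goabc' undo_depth=2 redo_depth=0
After op 3 (type): buf='goabcqux' undo_depth=3 redo_depth=0
After op 4 (type): buf='goabcquxxyz' undo_depth=4 redo_depth=0
After op 5 (delete): buf='goabcqu' undo_depth=5 redo_depth=0
After op 6 (undo): buf='goabcquxxyz' undo_depth=4 redo_depth=1
After op 7 (type): buf='goabcquxxyzup' undo_depth=5 redo_depth=0
After op 8 (delete): buf='goabcquxxyz' undo_depth=6 redo_depth=0

Answer: 6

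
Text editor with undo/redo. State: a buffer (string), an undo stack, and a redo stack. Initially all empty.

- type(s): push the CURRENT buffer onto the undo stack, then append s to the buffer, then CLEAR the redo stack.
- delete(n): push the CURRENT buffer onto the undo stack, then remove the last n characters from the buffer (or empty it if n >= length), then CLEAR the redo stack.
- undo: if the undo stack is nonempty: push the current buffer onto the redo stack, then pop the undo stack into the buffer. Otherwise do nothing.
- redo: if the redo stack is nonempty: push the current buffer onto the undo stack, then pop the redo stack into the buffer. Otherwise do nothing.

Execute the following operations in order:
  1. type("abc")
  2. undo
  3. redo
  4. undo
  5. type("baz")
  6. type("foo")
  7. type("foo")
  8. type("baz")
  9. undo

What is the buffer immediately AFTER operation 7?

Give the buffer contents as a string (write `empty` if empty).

Answer: bazfoofoo

Derivation:
After op 1 (type): buf='abc' undo_depth=1 redo_depth=0
After op 2 (undo): buf='(empty)' undo_depth=0 redo_depth=1
After op 3 (redo): buf='abc' undo_depth=1 redo_depth=0
After op 4 (undo): buf='(empty)' undo_depth=0 redo_depth=1
After op 5 (type): buf='baz' undo_depth=1 redo_depth=0
After op 6 (type): buf='bazfoo' undo_depth=2 redo_depth=0
After op 7 (type): buf='bazfoofoo' undo_depth=3 redo_depth=0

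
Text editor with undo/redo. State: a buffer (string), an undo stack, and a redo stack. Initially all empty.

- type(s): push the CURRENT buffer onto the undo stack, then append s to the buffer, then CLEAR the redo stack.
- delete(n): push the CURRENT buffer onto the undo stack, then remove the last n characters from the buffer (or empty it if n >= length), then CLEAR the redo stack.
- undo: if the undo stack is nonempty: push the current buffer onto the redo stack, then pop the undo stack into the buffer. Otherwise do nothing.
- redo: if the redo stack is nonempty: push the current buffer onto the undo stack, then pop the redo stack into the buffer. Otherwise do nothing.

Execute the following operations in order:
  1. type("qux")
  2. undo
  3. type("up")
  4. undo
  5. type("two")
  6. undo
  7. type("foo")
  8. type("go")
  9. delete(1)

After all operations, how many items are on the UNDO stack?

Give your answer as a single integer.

Answer: 3

Derivation:
After op 1 (type): buf='qux' undo_depth=1 redo_depth=0
After op 2 (undo): buf='(empty)' undo_depth=0 redo_depth=1
After op 3 (type): buf='up' undo_depth=1 redo_depth=0
After op 4 (undo): buf='(empty)' undo_depth=0 redo_depth=1
After op 5 (type): buf='two' undo_depth=1 redo_depth=0
After op 6 (undo): buf='(empty)' undo_depth=0 redo_depth=1
After op 7 (type): buf='foo' undo_depth=1 redo_depth=0
After op 8 (type): buf='foogo' undo_depth=2 redo_depth=0
After op 9 (delete): buf='foog' undo_depth=3 redo_depth=0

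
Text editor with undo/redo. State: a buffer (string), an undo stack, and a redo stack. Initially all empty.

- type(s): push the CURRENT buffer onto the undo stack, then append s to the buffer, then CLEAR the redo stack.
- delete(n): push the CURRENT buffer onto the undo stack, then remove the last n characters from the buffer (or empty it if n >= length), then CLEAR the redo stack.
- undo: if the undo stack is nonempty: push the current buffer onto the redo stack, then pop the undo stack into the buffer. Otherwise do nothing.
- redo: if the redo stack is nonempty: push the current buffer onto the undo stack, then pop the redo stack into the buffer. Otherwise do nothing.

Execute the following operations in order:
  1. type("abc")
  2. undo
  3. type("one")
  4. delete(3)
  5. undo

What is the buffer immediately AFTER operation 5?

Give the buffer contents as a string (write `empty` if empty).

Answer: one

Derivation:
After op 1 (type): buf='abc' undo_depth=1 redo_depth=0
After op 2 (undo): buf='(empty)' undo_depth=0 redo_depth=1
After op 3 (type): buf='one' undo_depth=1 redo_depth=0
After op 4 (delete): buf='(empty)' undo_depth=2 redo_depth=0
After op 5 (undo): buf='one' undo_depth=1 redo_depth=1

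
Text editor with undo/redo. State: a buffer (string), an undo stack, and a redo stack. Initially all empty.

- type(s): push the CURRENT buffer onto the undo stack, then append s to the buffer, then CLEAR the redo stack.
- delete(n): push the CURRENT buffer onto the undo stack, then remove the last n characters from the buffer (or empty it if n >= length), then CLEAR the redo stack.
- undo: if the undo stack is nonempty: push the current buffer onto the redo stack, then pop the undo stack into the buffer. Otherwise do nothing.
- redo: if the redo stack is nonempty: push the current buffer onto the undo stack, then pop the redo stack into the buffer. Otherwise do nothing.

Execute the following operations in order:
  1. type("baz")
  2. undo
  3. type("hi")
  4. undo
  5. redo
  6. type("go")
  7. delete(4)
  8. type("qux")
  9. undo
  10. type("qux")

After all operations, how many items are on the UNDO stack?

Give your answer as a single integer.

Answer: 4

Derivation:
After op 1 (type): buf='baz' undo_depth=1 redo_depth=0
After op 2 (undo): buf='(empty)' undo_depth=0 redo_depth=1
After op 3 (type): buf='hi' undo_depth=1 redo_depth=0
After op 4 (undo): buf='(empty)' undo_depth=0 redo_depth=1
After op 5 (redo): buf='hi' undo_depth=1 redo_depth=0
After op 6 (type): buf='higo' undo_depth=2 redo_depth=0
After op 7 (delete): buf='(empty)' undo_depth=3 redo_depth=0
After op 8 (type): buf='qux' undo_depth=4 redo_depth=0
After op 9 (undo): buf='(empty)' undo_depth=3 redo_depth=1
After op 10 (type): buf='qux' undo_depth=4 redo_depth=0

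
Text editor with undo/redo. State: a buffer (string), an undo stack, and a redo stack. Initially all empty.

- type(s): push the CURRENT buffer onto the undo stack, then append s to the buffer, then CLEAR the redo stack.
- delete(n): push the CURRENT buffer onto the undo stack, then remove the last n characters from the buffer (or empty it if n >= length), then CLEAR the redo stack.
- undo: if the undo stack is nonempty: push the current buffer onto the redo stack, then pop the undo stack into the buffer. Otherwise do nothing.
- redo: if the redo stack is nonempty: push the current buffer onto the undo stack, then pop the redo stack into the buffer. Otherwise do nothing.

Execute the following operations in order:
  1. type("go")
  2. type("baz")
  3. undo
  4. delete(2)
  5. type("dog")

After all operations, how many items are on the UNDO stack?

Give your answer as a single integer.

After op 1 (type): buf='go' undo_depth=1 redo_depth=0
After op 2 (type): buf='gobaz' undo_depth=2 redo_depth=0
After op 3 (undo): buf='go' undo_depth=1 redo_depth=1
After op 4 (delete): buf='(empty)' undo_depth=2 redo_depth=0
After op 5 (type): buf='dog' undo_depth=3 redo_depth=0

Answer: 3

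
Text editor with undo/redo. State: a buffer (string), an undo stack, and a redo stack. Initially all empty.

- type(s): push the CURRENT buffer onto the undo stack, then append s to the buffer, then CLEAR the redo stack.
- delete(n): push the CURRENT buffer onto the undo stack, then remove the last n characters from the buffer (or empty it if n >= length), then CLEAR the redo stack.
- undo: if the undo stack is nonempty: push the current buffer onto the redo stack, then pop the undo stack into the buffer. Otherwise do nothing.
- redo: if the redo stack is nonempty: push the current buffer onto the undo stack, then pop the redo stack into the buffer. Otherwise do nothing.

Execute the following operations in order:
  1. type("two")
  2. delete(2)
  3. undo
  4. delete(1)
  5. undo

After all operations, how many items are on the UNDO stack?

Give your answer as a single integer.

Answer: 1

Derivation:
After op 1 (type): buf='two' undo_depth=1 redo_depth=0
After op 2 (delete): buf='t' undo_depth=2 redo_depth=0
After op 3 (undo): buf='two' undo_depth=1 redo_depth=1
After op 4 (delete): buf='tw' undo_depth=2 redo_depth=0
After op 5 (undo): buf='two' undo_depth=1 redo_depth=1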